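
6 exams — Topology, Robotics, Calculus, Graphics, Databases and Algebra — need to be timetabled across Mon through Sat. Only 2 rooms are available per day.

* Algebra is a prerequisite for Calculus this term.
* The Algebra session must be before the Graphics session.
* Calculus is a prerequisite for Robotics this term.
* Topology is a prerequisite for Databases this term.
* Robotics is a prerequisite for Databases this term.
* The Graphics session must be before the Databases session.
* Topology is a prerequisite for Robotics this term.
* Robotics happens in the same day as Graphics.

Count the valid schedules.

Splitting on Topology: it can be Mon (15), Tue (15), Wed (12), Thu (6). Listing each branch's schedules as (Robotics, Calculus, Graphics, Databases, Algebra):
Topology=Mon: (Wed,Tue,Wed,Thu,Mon) (Wed,Tue,Wed,Fri,Mon) (Wed,Tue,Wed,Sat,Mon) (Thu,Tue,Thu,Fri,Mon) (Thu,Tue,Thu,Sat,Mon) (Thu,Wed,Thu,Fri,Mon) (Thu,Wed,Thu,Fri,Tue) (Thu,Wed,Thu,Sat,Mon) (Thu,Wed,Thu,Sat,Tue) (Fri,Tue,Fri,Sat,Mon) (Fri,Wed,Fri,Sat,Mon) (Fri,Wed,Fri,Sat,Tue) (Fri,Thu,Fri,Sat,Mon) (Fri,Thu,Fri,Sat,Tue) (Fri,Thu,Fri,Sat,Wed) — 15.
Topology=Tue: (Wed,Tue,Wed,Thu,Mon) (Wed,Tue,Wed,Fri,Mon) (Wed,Tue,Wed,Sat,Mon) (Thu,Tue,Thu,Fri,Mon) (Thu,Tue,Thu,Sat,Mon) (Thu,Wed,Thu,Fri,Mon) (Thu,Wed,Thu,Fri,Tue) (Thu,Wed,Thu,Sat,Mon) (Thu,Wed,Thu,Sat,Tue) (Fri,Tue,Fri,Sat,Mon) (Fri,Wed,Fri,Sat,Mon) (Fri,Wed,Fri,Sat,Tue) (Fri,Thu,Fri,Sat,Mon) (Fri,Thu,Fri,Sat,Tue) (Fri,Thu,Fri,Sat,Wed) — 15.
Topology=Wed: (Thu,Tue,Thu,Fri,Mon) (Thu,Tue,Thu,Sat,Mon) (Thu,Wed,Thu,Fri,Mon) (Thu,Wed,Thu,Fri,Tue) (Thu,Wed,Thu,Sat,Mon) (Thu,Wed,Thu,Sat,Tue) (Fri,Tue,Fri,Sat,Mon) (Fri,Wed,Fri,Sat,Mon) (Fri,Wed,Fri,Sat,Tue) (Fri,Thu,Fri,Sat,Mon) (Fri,Thu,Fri,Sat,Tue) (Fri,Thu,Fri,Sat,Wed) — 12.
Topology=Thu: (Fri,Tue,Fri,Sat,Mon) (Fri,Wed,Fri,Sat,Mon) (Fri,Wed,Fri,Sat,Tue) (Fri,Thu,Fri,Sat,Mon) (Fri,Thu,Fri,Sat,Tue) (Fri,Thu,Fri,Sat,Wed) — 6.
Summing: 15 + 15 + 12 + 6 = 48.

48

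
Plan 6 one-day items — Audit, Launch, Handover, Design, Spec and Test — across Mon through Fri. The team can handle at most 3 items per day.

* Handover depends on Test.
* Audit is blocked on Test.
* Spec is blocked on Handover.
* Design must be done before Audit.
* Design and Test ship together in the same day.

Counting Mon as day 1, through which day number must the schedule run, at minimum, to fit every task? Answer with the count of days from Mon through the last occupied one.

The precedence chain requires at least 3 distinct days.
With at most 3 per day and 6 tasks, at least 2 days are needed.
3 works (last occupied day: Wed): for example Test=Mon; Design=Mon; Handover=Tue; Audit=Tue; Spec=Wed; Launch=Mon.

3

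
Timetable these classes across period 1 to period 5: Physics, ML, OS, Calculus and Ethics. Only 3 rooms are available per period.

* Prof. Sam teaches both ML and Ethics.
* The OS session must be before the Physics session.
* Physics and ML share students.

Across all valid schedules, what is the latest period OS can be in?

period 4

Downstream work caps OS at period 4.
OS at period 4 is achievable: ML -> period 1; Calculus -> period 1; Ethics -> period 2; OS -> period 4; Physics -> period 5.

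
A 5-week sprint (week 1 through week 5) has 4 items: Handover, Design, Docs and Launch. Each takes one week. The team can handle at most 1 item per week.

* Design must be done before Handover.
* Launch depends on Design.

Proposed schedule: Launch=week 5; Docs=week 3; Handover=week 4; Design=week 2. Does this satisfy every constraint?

Yes

The team can handle at most 1 item per week — holds.
Launch depends on Design — holds.
Design must be done before Handover — holds.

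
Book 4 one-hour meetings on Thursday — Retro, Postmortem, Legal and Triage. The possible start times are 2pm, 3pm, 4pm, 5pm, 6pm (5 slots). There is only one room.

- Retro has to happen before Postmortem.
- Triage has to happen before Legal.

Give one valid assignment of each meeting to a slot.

Triage -> 4pm, Legal -> 5pm, Postmortem -> 3pm, Retro -> 2pm

Checking: Triage(4pm) before Legal(5pm); Retro(2pm) before Postmortem(3pm); max 1 per slot (cap 1).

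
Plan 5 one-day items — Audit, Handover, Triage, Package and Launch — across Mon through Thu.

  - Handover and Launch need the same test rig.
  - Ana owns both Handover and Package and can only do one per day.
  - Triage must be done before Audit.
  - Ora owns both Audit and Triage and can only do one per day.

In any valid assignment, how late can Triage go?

Wed

Downstream work caps Triage at Wed.
Triage at Wed is achievable: Triage in Wed, Audit in Thu, Package in Tue, Handover in Mon, Launch in Tue.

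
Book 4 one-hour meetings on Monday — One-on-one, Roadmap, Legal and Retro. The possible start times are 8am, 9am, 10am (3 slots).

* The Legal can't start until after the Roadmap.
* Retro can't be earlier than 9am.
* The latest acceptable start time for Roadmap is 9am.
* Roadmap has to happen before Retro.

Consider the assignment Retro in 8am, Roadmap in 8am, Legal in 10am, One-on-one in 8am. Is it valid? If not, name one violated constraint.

No — it violates: Retro can't be earlier than 9am

Roadmap has to happen before Retro — violated.
The latest acceptable start time for Roadmap is 9am — holds.
Retro can't be earlier than 9am — violated.
The Legal can't start until after the Roadmap — holds.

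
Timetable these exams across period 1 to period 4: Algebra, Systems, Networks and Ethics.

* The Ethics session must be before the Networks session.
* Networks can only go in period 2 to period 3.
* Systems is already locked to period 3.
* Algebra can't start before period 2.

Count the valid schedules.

9

Splitting on Algebra: it can be period 2 (3), period 3 (3), period 4 (3). Listing each branch's schedules as (Systems, Networks, Ethics) by period number:
Algebra=period 2: (3,2,1) (3,3,1) (3,3,2) — 3.
Algebra=period 3: (3,2,1) (3,3,1) (3,3,2) — 3.
Algebra=period 4: (3,2,1) (3,3,1) (3,3,2) — 3.
Summing: 3 + 3 + 3 = 9.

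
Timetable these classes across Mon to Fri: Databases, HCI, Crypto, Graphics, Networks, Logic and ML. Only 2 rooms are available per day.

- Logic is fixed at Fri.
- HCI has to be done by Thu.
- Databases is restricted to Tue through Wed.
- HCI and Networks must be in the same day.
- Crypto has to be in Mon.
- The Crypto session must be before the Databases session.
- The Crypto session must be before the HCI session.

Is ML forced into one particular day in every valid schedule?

ML can be Mon (e.g. ML=Mon, Networks=Wed, HCI=Wed, Crypto=Mon, Graphics=Tue, Logic=Fri, Databases=Tue) or Tue (e.g. HCI in Wed, ML in Tue, Networks in Wed, Graphics in Mon, Crypto in Mon, Databases in Tue, Logic in Fri).

No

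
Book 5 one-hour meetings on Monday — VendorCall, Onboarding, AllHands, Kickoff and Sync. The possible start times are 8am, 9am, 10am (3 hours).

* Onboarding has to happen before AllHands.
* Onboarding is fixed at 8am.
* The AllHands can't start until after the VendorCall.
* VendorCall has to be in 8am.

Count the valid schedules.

Splitting on AllHands: it can be 9am (9), 10am (9). Listing each branch's schedules as (VendorCall, Onboarding, Kickoff, Sync):
AllHands=9am: (8am,8am,8am,8am) (8am,8am,8am,9am) (8am,8am,8am,10am) (8am,8am,9am,8am) (8am,8am,9am,9am) (8am,8am,9am,10am) (8am,8am,10am,8am) (8am,8am,10am,9am) (8am,8am,10am,10am) — 9.
AllHands=10am: (8am,8am,8am,8am) (8am,8am,8am,9am) (8am,8am,8am,10am) (8am,8am,9am,8am) (8am,8am,9am,9am) (8am,8am,9am,10am) (8am,8am,10am,8am) (8am,8am,10am,9am) (8am,8am,10am,10am) — 9.
Summing: 9 + 9 = 18.

18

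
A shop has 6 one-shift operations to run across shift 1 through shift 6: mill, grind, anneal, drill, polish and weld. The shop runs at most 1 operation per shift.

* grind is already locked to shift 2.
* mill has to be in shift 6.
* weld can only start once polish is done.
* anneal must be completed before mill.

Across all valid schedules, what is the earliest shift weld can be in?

Precedence pushes weld to at least shift 2.
weld at shift 3 is achievable: anneal in shift 4, mill in shift 6, grind in shift 2, drill in shift 5, polish in shift 1, weld in shift 3.
Nothing earlier works — the capacity limit rule out every shift before shift 3.

shift 3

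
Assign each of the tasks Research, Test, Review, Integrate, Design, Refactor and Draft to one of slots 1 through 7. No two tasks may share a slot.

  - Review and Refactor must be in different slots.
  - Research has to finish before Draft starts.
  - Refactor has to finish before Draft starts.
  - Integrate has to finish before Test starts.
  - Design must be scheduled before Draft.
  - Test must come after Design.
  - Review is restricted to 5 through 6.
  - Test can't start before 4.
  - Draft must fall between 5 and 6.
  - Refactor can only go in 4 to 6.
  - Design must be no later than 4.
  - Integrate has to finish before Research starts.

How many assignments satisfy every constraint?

6

Splitting on Research: it can be 2 (2), 3 (4). Listing each branch's schedules as (Test, Review, Integrate, Design, Refactor, Draft):
Research=2: (7,5,1,3,4,6) (7,6,1,3,4,5) — 2.
Research=3: (7,5,1,2,4,6) (7,5,2,1,4,6) (7,6,1,2,4,5) (7,6,2,1,4,5) — 4.
Summing: 2 + 4 = 6.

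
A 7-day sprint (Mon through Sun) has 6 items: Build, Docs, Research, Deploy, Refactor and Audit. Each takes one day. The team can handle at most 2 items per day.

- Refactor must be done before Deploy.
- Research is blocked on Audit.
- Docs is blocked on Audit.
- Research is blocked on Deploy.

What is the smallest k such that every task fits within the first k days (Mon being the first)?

The precedence chain requires at least 3 distinct days.
With at most 2 per day and 6 tasks, at least 3 days are needed.
3 works (last occupied day: Wed): for example Research in Wed, Audit in Mon, Build in Wed, Docs in Tue, Refactor in Mon, Deploy in Tue.

3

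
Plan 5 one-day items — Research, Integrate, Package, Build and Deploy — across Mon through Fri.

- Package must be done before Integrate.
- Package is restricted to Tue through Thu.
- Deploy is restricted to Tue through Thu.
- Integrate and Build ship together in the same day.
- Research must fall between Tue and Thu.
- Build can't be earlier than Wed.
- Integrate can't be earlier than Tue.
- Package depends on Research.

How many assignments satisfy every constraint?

12

Splitting on Research: it can be Tue (9), Wed (3). Listing each branch's schedules as (Integrate, Package, Build, Deploy):
Research=Tue: (Thu,Wed,Thu,Tue) (Thu,Wed,Thu,Wed) (Thu,Wed,Thu,Thu) (Fri,Wed,Fri,Tue) (Fri,Wed,Fri,Wed) (Fri,Wed,Fri,Thu) (Fri,Thu,Fri,Tue) (Fri,Thu,Fri,Wed) (Fri,Thu,Fri,Thu) — 9.
Research=Wed: (Fri,Thu,Fri,Tue) (Fri,Thu,Fri,Wed) (Fri,Thu,Fri,Thu) — 3.
Summing: 9 + 3 = 12.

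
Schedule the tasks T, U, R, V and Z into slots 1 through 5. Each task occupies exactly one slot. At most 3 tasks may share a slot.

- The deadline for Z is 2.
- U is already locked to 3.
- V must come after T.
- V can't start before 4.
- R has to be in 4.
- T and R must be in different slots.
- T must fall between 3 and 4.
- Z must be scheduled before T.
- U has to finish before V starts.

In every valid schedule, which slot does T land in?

T's window is 3–4.
R is fixed at 4, and T can't share a slot with R.
So T must be 3.

3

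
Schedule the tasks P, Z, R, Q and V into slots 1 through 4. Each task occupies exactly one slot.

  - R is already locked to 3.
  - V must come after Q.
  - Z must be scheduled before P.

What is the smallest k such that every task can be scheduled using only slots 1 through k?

3

The precedence chain requires at least 2 distinct slots.
R can't be placed before 3, so the schedule must run through at least slot 3.
3 works (last occupied slot: 3): for example V in 2, Z in 1, P in 2, R in 3, Q in 1.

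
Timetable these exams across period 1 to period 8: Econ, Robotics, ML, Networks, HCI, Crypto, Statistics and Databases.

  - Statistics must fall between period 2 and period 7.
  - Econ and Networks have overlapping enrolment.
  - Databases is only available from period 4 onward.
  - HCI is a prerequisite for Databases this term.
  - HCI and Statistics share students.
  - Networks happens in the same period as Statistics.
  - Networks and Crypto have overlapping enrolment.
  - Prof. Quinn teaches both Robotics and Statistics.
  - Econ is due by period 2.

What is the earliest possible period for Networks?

Networks must be in the same period as Statistics, which can't be before period 2, so Networks is at least period 2; Networks must be in the same period as Statistics, which can't be after period 7, so Networks is at most period 7.
Networks at period 2 is achievable: Databases in period 4, Econ in period 1, ML in period 1, HCI in period 1, Networks in period 2, Statistics in period 2, Robotics in period 1, Crypto in period 1.

period 2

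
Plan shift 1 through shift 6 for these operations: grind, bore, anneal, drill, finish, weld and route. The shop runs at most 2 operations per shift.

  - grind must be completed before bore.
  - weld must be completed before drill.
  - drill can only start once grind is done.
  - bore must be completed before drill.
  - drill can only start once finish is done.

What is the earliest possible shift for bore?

Precedence pushes bore to at least shift 2; downstream work caps bore at shift 5.
bore at shift 2 is achievable: anneal=shift 3, bore=shift 2, drill=shift 3, grind=shift 1, finish=shift 1, weld=shift 2, route=shift 4.

shift 2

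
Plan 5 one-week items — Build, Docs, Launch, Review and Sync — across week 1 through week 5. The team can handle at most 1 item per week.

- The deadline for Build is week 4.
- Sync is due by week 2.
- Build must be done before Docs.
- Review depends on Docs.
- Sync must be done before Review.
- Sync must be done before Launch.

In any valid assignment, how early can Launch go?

Precedence pushes Launch to at least week 2.
Launch at week 2 is achievable: Sync=week 1; Build=week 3; Launch=week 2; Review=week 5; Docs=week 4.

week 2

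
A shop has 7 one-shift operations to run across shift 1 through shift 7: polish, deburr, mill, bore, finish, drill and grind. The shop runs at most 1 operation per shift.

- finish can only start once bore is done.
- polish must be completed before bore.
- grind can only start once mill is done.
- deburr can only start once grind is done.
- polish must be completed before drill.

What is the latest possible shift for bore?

Precedence pushes bore to at least shift 2; downstream work caps bore at shift 6.
bore at shift 6 is achievable: finish -> shift 7, mill -> shift 2, bore -> shift 6, grind -> shift 3, deburr -> shift 4, drill -> shift 5, polish -> shift 1.

shift 6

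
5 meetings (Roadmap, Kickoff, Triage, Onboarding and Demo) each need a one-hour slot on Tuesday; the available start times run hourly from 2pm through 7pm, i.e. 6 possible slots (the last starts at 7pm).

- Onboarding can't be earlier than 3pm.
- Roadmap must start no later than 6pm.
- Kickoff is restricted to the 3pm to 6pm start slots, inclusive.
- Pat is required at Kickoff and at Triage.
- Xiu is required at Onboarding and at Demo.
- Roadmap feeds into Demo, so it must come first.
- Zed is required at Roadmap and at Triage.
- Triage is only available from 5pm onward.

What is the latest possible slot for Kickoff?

6pm

Kickoff is available from 3pm; Kickoff's own window allows nothing later than 6pm.
Kickoff at 6pm is achievable: Onboarding in 3pm, Kickoff in 6pm, Triage in 5pm, Demo in 4pm, Roadmap in 2pm.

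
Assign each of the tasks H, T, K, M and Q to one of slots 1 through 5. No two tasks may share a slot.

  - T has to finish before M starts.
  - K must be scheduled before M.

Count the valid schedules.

Splitting on H: it can be 1 (8), 2 (8), 3 (8), 4 (8), 5 (8). Listing each branch's schedules as (T, K, M, Q):
H=1: (2,3,4,5) (2,3,5,4) (2,4,5,3) (3,2,4,5) (3,2,5,4) (3,4,5,2) (4,2,5,3) (4,3,5,2) — 8.
H=2: (1,3,4,5) (1,3,5,4) (1,4,5,3) (3,1,4,5) (3,1,5,4) (3,4,5,1) (4,1,5,3) (4,3,5,1) — 8.
H=3: (1,2,4,5) (1,2,5,4) (1,4,5,2) (2,1,4,5) (2,1,5,4) (2,4,5,1) (4,1,5,2) (4,2,5,1) — 8.
H=4: (1,2,3,5) (1,2,5,3) (1,3,5,2) (2,1,3,5) (2,1,5,3) (2,3,5,1) (3,1,5,2) (3,2,5,1) — 8.
H=5: (1,2,3,4) (1,2,4,3) (1,3,4,2) (2,1,3,4) (2,1,4,3) (2,3,4,1) (3,1,4,2) (3,2,4,1) — 8.
Summing: 8 + 8 + 8 + 8 + 8 = 40.

40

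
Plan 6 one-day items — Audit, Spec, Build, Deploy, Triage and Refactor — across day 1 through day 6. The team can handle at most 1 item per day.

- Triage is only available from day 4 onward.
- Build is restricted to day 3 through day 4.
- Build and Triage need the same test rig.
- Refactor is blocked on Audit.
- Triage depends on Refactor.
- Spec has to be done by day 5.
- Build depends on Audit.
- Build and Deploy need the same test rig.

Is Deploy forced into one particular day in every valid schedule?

Deploy can be day 1 (e.g. Build in day 3; Triage in day 6; Spec in day 4; Audit in day 2; Deploy in day 1; Refactor in day 5) or day 2 (e.g. Deploy=day 2, Triage=day 6, Refactor=day 5, Spec=day 4, Build=day 3, Audit=day 1).

No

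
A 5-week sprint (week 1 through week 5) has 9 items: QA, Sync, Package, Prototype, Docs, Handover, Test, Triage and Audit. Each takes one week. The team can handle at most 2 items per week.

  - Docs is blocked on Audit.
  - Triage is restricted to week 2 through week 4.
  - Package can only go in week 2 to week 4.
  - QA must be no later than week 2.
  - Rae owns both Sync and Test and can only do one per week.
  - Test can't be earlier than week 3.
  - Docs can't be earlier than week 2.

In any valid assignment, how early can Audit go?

Downstream work caps Audit at week 4.
Audit at week 1 is achievable: Handover -> week 5; Test -> week 3; Sync -> week 4; Audit -> week 1; Docs -> week 3; Package -> week 2; QA -> week 1; Triage -> week 2; Prototype -> week 4.

week 1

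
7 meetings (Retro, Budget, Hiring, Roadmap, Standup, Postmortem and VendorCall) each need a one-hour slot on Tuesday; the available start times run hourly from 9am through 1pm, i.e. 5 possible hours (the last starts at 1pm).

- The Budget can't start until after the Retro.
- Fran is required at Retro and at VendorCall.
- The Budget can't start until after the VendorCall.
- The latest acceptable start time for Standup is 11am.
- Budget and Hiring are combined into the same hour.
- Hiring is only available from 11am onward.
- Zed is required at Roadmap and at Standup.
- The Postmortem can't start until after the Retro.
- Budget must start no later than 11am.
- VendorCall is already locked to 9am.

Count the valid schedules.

36

Splitting on Roadmap: it can be 9am (6), 10am (6), 11am (6), 12pm (9), 1pm (9). Listing each branch's schedules as (Retro, Budget, Hiring, Standup, Postmortem, VendorCall):
Roadmap=9am: (10am,11am,11am,10am,11am,9am) (10am,11am,11am,10am,12pm,9am) (10am,11am,11am,10am,1pm,9am) (10am,11am,11am,11am,11am,9am) (10am,11am,11am,11am,12pm,9am) (10am,11am,11am,11am,1pm,9am) — 6.
Roadmap=10am: (10am,11am,11am,9am,11am,9am) (10am,11am,11am,9am,12pm,9am) (10am,11am,11am,9am,1pm,9am) (10am,11am,11am,11am,11am,9am) (10am,11am,11am,11am,12pm,9am) (10am,11am,11am,11am,1pm,9am) — 6.
Roadmap=11am: (10am,11am,11am,9am,11am,9am) (10am,11am,11am,9am,12pm,9am) (10am,11am,11am,9am,1pm,9am) (10am,11am,11am,10am,11am,9am) (10am,11am,11am,10am,12pm,9am) (10am,11am,11am,10am,1pm,9am) — 6.
Roadmap=12pm: (10am,11am,11am,9am,11am,9am) (10am,11am,11am,9am,12pm,9am) (10am,11am,11am,9am,1pm,9am) (10am,11am,11am,10am,11am,9am) (10am,11am,11am,10am,12pm,9am) (10am,11am,11am,10am,1pm,9am) (10am,11am,11am,11am,11am,9am) (10am,11am,11am,11am,12pm,9am) (10am,11am,11am,11am,1pm,9am) — 9.
Roadmap=1pm: (10am,11am,11am,9am,11am,9am) (10am,11am,11am,9am,12pm,9am) (10am,11am,11am,9am,1pm,9am) (10am,11am,11am,10am,11am,9am) (10am,11am,11am,10am,12pm,9am) (10am,11am,11am,10am,1pm,9am) (10am,11am,11am,11am,11am,9am) (10am,11am,11am,11am,12pm,9am) (10am,11am,11am,11am,1pm,9am) — 9.
Summing: 6 + 6 + 6 + 9 + 9 = 36.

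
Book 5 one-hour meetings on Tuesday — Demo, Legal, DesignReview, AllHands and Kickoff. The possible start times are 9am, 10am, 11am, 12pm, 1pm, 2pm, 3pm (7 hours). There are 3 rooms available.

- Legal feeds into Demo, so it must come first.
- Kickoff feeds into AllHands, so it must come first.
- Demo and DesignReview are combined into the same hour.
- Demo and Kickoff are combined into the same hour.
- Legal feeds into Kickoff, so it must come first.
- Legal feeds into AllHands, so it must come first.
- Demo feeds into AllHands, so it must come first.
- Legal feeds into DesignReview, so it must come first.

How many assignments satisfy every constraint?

Splitting on Demo: it can be 10am (5), 11am (8), 12pm (9), 1pm (8), 2pm (5). Listing each branch's schedules as (Legal, DesignReview, AllHands, Kickoff):
Demo=10am: (9am,10am,11am,10am) (9am,10am,12pm,10am) (9am,10am,1pm,10am) (9am,10am,2pm,10am) (9am,10am,3pm,10am) — 5.
Demo=11am: (9am,11am,12pm,11am) (9am,11am,1pm,11am) (9am,11am,2pm,11am) (9am,11am,3pm,11am) (10am,11am,12pm,11am) (10am,11am,1pm,11am) (10am,11am,2pm,11am) (10am,11am,3pm,11am) — 8.
Demo=12pm: (9am,12pm,1pm,12pm) (9am,12pm,2pm,12pm) (9am,12pm,3pm,12pm) (10am,12pm,1pm,12pm) (10am,12pm,2pm,12pm) (10am,12pm,3pm,12pm) (11am,12pm,1pm,12pm) (11am,12pm,2pm,12pm) (11am,12pm,3pm,12pm) — 9.
Demo=1pm: (9am,1pm,2pm,1pm) (9am,1pm,3pm,1pm) (10am,1pm,2pm,1pm) (10am,1pm,3pm,1pm) (11am,1pm,2pm,1pm) (11am,1pm,3pm,1pm) (12pm,1pm,2pm,1pm) (12pm,1pm,3pm,1pm) — 8.
Demo=2pm: (9am,2pm,3pm,2pm) (10am,2pm,3pm,2pm) (11am,2pm,3pm,2pm) (12pm,2pm,3pm,2pm) (1pm,2pm,3pm,2pm) — 5.
Summing: 5 + 8 + 9 + 8 + 5 = 35.

35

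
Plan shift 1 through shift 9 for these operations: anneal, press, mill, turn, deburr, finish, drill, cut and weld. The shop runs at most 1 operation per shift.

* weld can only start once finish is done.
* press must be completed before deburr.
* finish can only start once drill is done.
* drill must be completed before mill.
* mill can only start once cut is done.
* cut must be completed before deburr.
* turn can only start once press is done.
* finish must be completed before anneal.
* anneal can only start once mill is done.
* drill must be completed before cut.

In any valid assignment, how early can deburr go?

shift 4

Precedence pushes deburr to at least shift 3.
deburr at shift 4 is achievable: turn -> shift 8, anneal -> shift 7, mill -> shift 5, drill -> shift 1, press -> shift 3, cut -> shift 2, deburr -> shift 4, weld -> shift 9, finish -> shift 6.
Nothing earlier works — the capacity limit rule out every shift before shift 4.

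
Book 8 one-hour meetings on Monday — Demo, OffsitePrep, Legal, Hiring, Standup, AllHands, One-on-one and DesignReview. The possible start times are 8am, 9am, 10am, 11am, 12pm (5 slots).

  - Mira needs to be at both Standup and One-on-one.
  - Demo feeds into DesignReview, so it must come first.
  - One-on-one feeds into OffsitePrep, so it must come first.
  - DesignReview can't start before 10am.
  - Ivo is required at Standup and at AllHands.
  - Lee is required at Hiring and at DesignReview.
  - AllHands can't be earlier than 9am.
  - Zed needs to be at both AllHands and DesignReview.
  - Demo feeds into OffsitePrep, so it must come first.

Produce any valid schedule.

Legal in 8am, OffsitePrep in 9am, DesignReview in 10am, AllHands in 9am, Demo in 8am, One-on-one in 8am, Hiring in 8am, Standup in 10am

Checking: Demo(8am) before DesignReview(10am); One-on-one(8am) before OffsitePrep(9am); Demo(8am) before OffsitePrep(9am); Standup(10am) != One-on-one(8am); Hiring(8am) != DesignReview(10am); Standup(10am) != AllHands(9am); AllHands(9am) != DesignReview(10am); DesignReview=10am in [10am,12pm]; AllHands=9am in [9am,12pm].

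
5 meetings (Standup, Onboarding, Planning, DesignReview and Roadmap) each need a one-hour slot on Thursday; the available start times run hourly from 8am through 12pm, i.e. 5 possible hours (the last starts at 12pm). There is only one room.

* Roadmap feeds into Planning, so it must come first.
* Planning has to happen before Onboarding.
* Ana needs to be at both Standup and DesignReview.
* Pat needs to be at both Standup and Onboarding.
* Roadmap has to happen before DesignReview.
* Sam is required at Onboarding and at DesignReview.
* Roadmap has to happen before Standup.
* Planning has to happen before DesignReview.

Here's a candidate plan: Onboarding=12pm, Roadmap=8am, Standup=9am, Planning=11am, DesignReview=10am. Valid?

Planning has to happen before Onboarding — holds.
Sam is required at Onboarding and at DesignReview — holds.
Roadmap feeds into Planning, so it must come first — holds.
Pat needs to be at both Standup and Onboarding — holds.
Roadmap has to happen before DesignReview — holds.
Roadmap has to happen before Standup — holds.
Planning has to happen before DesignReview — violated.
Ana needs to be at both Standup and DesignReview — holds.
There is only one room — holds.

No. Planning has to happen before DesignReview is not satisfied.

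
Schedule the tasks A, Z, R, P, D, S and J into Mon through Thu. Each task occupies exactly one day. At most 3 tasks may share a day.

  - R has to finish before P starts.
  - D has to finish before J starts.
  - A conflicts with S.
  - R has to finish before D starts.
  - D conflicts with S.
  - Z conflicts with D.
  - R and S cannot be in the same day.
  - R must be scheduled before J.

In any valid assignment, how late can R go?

Downstream work caps R at Tue.
R at Tue is achievable: Z -> Mon; A -> Mon; S -> Thu; J -> Thu; R -> Tue; P -> Wed; D -> Wed.

Tue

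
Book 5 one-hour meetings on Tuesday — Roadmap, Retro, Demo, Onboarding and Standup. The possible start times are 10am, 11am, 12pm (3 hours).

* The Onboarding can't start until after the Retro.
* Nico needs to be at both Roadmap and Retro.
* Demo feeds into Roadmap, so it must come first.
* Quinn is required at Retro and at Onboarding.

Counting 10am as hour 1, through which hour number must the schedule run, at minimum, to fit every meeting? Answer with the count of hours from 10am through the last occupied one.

The precedence chain requires at least 2 distinct hours.
2 works (last occupied hour: 11am): for example Standup=10am, Onboarding=11am, Roadmap=11am, Demo=10am, Retro=10am.

2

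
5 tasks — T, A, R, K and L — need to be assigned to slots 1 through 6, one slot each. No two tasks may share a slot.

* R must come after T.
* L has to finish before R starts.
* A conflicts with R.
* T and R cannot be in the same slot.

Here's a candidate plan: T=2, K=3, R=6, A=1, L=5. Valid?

Valid

T and R cannot be in the same slot — holds.
L has to finish before R starts — holds.
R must come after T — holds.
A conflicts with R — holds.
No two tasks may share a slot — holds.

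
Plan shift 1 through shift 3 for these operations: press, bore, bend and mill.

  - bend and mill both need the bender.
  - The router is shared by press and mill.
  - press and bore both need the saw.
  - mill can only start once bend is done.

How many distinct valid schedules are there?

Splitting on press: it can be shift 1 (6), shift 2 (4), shift 3 (2). Listing each branch's schedules as (bore, bend, mill) by shift number:
press=shift 1: (2,1,2) (2,1,3) (2,2,3) (3,1,2) (3,1,3) (3,2,3) — 6.
press=shift 2: (1,1,3) (1,2,3) (3,1,3) (3,2,3) — 4.
press=shift 3: (1,1,2) (2,1,2) — 2.
Summing: 6 + 4 + 2 = 12.

12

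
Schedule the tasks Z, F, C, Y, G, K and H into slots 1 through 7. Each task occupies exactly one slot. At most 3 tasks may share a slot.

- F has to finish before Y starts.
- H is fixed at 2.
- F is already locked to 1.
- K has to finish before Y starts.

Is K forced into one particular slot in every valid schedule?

K can be 1 (e.g. F in 1; G in 3; K in 1; H in 2; C in 2; Z in 1; Y in 2) or 2 (e.g. Y -> 3; H -> 2; F -> 1; Z -> 1; C -> 1; K -> 2; G -> 2).

No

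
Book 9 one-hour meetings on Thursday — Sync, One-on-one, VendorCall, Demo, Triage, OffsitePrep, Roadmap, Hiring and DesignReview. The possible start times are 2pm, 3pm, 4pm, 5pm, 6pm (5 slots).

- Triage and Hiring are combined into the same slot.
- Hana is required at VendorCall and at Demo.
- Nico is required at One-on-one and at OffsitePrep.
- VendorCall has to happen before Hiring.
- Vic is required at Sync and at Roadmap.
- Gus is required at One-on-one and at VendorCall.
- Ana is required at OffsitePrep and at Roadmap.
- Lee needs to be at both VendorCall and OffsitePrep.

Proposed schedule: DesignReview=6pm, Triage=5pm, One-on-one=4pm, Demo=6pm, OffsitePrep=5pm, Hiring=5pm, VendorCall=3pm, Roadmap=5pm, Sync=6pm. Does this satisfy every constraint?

Hana is required at VendorCall and at Demo — holds.
Gus is required at One-on-one and at VendorCall — holds.
Ana is required at OffsitePrep and at Roadmap — violated.
Lee needs to be at both VendorCall and OffsitePrep — holds.
Triage and Hiring are combined into the same slot — holds.
Vic is required at Sync and at Roadmap — holds.
Nico is required at One-on-one and at OffsitePrep — holds.
VendorCall has to happen before Hiring — holds.

No. Ana is required at OffsitePrep and at Roadmap is not satisfied.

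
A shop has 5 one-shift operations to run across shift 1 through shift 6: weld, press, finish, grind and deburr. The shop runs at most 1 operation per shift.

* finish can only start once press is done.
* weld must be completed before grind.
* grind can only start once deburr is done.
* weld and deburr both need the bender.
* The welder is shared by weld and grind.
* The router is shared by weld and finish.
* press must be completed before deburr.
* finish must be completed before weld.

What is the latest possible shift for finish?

shift 4

Precedence pushes finish to at least shift 2; downstream work caps finish at shift 4.
finish at shift 4 is achievable: press -> shift 1, deburr -> shift 2, weld -> shift 5, grind -> shift 6, finish -> shift 4.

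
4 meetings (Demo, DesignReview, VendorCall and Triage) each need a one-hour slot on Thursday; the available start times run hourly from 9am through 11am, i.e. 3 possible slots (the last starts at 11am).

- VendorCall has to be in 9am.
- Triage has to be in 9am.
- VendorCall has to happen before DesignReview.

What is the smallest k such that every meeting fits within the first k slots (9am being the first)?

2 slots

The precedence chain requires at least 2 distinct slots.
2 works (last occupied slot: 10am): for example Demo=9am, Triage=9am, DesignReview=10am, VendorCall=9am.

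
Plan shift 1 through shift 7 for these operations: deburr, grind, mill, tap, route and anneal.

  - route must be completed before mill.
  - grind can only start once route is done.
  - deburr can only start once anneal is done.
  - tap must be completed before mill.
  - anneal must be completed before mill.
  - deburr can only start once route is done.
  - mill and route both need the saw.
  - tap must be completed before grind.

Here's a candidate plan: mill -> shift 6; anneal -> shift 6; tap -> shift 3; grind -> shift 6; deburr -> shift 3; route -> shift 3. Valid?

route must be completed before mill — holds.
grind can only start once route is done — holds.
deburr can only start once route is done — violated.
deburr can only start once anneal is done — violated.
tap must be completed before mill — holds.
mill and route both need the saw — holds.
tap must be completed before grind — holds.
anneal must be completed before mill — violated.

No — it violates: deburr can only start once anneal is done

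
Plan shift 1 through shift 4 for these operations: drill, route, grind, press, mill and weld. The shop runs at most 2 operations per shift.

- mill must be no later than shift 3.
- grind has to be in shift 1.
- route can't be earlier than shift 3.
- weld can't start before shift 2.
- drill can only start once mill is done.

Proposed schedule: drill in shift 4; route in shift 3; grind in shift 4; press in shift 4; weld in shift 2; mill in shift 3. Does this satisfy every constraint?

Invalid. The shop runs at most 2 operations per shift.

route can't be earlier than shift 3 — holds.
grind has to be in shift 1 — violated.
mill must be no later than shift 3 — holds.
weld can't start before shift 2 — holds.
drill can only start once mill is done — holds.
The shop runs at most 2 operations per shift — violated.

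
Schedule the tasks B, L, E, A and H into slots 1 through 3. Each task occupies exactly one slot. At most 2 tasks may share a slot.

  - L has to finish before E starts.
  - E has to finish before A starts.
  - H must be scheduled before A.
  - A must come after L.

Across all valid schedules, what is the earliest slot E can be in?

2

Precedence pushes E to at least 2; downstream work caps E at 2.
E at 2 is achievable: A -> 3, H -> 1, E -> 2, B -> 2, L -> 1.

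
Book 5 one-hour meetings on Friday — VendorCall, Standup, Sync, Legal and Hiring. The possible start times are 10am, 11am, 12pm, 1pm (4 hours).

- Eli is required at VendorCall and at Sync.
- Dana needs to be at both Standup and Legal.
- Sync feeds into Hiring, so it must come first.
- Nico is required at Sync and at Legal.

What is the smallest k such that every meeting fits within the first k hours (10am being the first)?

2

The precedence chain requires at least 2 distinct hours.
2 works (last occupied hour: 11am): for example Sync in 10am; Hiring in 11am; VendorCall in 11am; Legal in 11am; Standup in 10am.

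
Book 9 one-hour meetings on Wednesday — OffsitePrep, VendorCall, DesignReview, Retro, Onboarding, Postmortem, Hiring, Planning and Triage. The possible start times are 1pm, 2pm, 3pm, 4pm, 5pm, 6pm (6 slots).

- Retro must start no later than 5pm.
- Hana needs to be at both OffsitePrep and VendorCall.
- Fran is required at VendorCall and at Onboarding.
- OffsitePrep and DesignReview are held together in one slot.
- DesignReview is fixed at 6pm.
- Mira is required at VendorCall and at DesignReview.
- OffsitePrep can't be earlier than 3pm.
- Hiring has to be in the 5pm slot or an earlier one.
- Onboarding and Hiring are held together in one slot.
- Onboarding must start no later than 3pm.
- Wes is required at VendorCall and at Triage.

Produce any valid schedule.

OffsitePrep in 6pm, VendorCall in 2pm, Retro in 1pm, Onboarding in 1pm, DesignReview in 6pm, Postmortem in 1pm, Triage in 1pm, Planning in 1pm, Hiring in 1pm

Checking: OffsitePrep(6pm) != VendorCall(2pm); VendorCall(2pm) != DesignReview(6pm); VendorCall(2pm) != Onboarding(1pm); VendorCall(2pm) != Triage(1pm); Onboarding = Hiring = 1pm; OffsitePrep = DesignReview = 6pm; Retro=1pm in [1pm,5pm]; DesignReview=6pm in [6pm,6pm]; Onboarding=1pm in [1pm,3pm]; Hiring=1pm in [1pm,5pm]; OffsitePrep=6pm in [3pm,6pm].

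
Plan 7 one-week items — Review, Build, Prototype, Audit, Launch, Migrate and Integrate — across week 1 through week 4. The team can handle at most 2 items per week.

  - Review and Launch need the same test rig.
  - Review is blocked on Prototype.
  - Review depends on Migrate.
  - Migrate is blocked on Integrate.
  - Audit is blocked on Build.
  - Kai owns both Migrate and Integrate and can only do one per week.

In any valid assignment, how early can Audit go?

week 2

Precedence pushes Audit to at least week 2.
Audit at week 2 is achievable: Prototype in week 3; Migrate in week 2; Audit in week 2; Integrate in week 1; Build in week 1; Launch in week 3; Review in week 4.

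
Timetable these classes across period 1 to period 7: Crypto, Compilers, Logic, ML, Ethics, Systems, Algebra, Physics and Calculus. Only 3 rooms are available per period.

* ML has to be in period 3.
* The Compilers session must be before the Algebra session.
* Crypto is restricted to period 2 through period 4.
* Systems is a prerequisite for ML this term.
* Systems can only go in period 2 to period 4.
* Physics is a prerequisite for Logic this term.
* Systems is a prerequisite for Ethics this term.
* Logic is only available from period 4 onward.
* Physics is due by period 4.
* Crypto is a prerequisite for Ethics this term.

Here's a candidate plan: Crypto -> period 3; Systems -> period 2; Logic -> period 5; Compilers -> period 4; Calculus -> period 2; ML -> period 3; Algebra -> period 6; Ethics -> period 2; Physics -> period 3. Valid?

ML has to be in period 3 — holds.
Crypto is restricted to period 2 through period 4 — holds.
The Compilers session must be before the Algebra session — holds.
Physics is a prerequisite for Logic this term — holds.
Physics is due by period 4 — holds.
Crypto is a prerequisite for Ethics this term — violated.
Systems can only go in period 2 to period 4 — holds.
Systems is a prerequisite for ML this term — holds.
Systems is a prerequisite for Ethics this term — violated.
Logic is only available from period 4 onward — holds.
Only 3 rooms are available per period — holds.

No — it violates: Crypto is a prerequisite for Ethics this term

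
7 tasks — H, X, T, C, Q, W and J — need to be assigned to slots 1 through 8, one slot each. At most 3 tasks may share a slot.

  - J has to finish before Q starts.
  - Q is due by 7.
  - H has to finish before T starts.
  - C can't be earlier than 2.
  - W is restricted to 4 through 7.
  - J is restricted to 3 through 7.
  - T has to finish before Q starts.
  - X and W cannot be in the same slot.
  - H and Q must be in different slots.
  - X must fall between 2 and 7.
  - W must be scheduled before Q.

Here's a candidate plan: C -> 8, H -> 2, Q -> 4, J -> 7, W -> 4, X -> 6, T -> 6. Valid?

No. J has to finish before Q starts is not satisfied.

X must fall between 2 and 7 — holds.
T has to finish before Q starts — violated.
W must be scheduled before Q — violated.
C can't be earlier than 2 — holds.
H has to finish before T starts — holds.
W is restricted to 4 through 7 — holds.
H and Q must be in different slots — holds.
J has to finish before Q starts — violated.
Q is due by 7 — holds.
X and W cannot be in the same slot — holds.
At most 3 tasks may share a slot — holds.
J is restricted to 3 through 7 — holds.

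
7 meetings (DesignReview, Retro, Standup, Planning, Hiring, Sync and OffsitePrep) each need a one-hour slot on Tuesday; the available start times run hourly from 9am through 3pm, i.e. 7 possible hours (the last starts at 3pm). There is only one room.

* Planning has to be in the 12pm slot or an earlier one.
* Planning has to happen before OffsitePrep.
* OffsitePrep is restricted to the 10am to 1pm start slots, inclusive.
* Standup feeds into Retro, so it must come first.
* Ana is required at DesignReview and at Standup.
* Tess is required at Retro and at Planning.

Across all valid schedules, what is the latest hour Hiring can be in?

3pm

Hiring at 3pm is achievable: Retro -> 12pm, Hiring -> 3pm, OffsitePrep -> 10am, Standup -> 11am, Planning -> 9am, Sync -> 2pm, DesignReview -> 1pm.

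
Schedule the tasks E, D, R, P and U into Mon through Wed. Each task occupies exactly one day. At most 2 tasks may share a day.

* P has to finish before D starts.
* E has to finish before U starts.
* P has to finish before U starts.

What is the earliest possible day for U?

Precedence pushes U to at least Tue.
U at Tue is achievable: D -> Tue; R -> Wed; E -> Mon; P -> Mon; U -> Tue.

Tue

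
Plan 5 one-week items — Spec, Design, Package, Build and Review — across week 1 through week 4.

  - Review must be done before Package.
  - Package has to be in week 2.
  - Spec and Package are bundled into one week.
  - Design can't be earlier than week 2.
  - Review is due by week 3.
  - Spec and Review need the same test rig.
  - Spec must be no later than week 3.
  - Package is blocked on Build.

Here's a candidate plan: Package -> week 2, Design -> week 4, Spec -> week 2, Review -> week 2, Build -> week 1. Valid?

Review is due by week 3 — holds.
Review must be done before Package — violated.
Spec and Package are bundled into one week — holds.
Package has to be in week 2 — holds.
Package is blocked on Build — holds.
Spec must be no later than week 3 — holds.
Spec and Review need the same test rig — violated.
Design can't be earlier than week 2 — holds.

No — it violates: Spec and Review need the same test rig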